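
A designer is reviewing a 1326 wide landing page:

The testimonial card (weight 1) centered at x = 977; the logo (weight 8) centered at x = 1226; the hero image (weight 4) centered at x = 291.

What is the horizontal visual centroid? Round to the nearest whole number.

Weights sum to 1 + 8 + 4 = 13.
x: (1·977 + 8·1226 + 4·291) / 13 = 11949 / 13 ≈ 919.15

x ≈ 919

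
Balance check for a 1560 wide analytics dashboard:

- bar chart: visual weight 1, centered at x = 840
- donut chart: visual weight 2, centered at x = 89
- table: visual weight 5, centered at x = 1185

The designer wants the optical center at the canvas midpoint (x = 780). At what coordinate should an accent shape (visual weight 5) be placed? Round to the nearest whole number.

With the accent shape, Σw becomes 1 + 2 + 5 + 5 = 13.
x: need Σw·x = 13·780 = 10140. Existing = 1·840 + 2·89 + 5·1185 = 6943. Remainder 3197 / 5 ≈ 639.40.

x ≈ 639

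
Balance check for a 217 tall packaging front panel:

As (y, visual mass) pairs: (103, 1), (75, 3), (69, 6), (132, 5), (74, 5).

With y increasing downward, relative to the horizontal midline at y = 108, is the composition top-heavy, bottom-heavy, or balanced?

Σw = 1 + 3 + 6 + 5 + 5 = 20.
Σw·y = 1·103 + 3·75 + 6·69 + 5·132 + 5·74 = 1772, so ȳ = 1772/20 ≈ 88.60.
Since 88.6 is above (smaller y than) 108, the composition reads top-heavy.

top-heavy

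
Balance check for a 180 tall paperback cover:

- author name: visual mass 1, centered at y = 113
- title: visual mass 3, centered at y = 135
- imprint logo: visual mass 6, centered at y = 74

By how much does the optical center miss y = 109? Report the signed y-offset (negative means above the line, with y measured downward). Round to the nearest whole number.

≈ -13

Weights sum to 1 + 3 + 6 = 10.
Σw·y = 1·113 + 3·135 + 6·74 = 962, so ȳ = 962/10 ≈ 96.20.
Difference: 96.20 − 109 ≈ -12.80.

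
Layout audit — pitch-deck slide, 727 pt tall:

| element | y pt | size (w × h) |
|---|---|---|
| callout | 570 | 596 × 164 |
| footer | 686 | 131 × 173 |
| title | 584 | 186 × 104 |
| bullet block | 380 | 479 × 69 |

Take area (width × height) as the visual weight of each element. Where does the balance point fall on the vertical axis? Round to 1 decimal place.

Areas → weights: callout 596·164 = 97744, footer 131·173 = 22663, title 186·104 = 19344, bullet block 479·69 = 33051; Σw = 172802.
y: (97744·570 + 22663·686 + 19344·584 + 33051·380) / 172802 = 95117174 / 172802 ≈ 550.44

y ≈ 550.4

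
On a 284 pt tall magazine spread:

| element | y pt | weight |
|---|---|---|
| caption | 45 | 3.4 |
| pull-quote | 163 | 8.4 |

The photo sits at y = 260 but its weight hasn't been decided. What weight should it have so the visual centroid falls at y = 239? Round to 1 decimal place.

w ≈ 61.8

Known weights sum to 3.4 + 8.4 = 11.8; their moment is 3.4·45 + 8.4·163 = 1522.2.
Set Σw·y/Σw = 239: (1522.2 + 260w) = 239·(11.8 + w).
Solving: w = (239·11.8 − 1522.2) / (260 − 239) = 1298.0 / 21 ≈ 61.81.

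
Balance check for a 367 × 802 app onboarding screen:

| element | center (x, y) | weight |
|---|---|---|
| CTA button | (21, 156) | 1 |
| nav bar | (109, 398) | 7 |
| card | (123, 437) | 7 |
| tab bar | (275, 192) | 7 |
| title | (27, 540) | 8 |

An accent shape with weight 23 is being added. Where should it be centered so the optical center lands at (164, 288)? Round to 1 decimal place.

(213.3, 156.5)

With the accent shape, Σw becomes 1 + 7 + 7 + 7 + 8 + 23 = 53.
Along x: (3786 + 23·x) / 53 = 164 (existing moment 1·21 + 7·109 + 7·123 + 7·275 + 8·27 = 3786) ⇒ x = (8692 − 3786) / 23 ≈ 213.30.
Along y: (11665 + 23·y) / 53 = 288 (existing moment 1·156 + 7·398 + 7·437 + 7·192 + 8·540 = 11665) ⇒ y = (15264 − 11665) / 23 ≈ 156.48.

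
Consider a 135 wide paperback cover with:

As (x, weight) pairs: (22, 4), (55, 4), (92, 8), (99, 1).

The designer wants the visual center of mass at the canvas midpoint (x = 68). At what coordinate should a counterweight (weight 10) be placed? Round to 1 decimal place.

x ≈ 69.3

New total weight: (4 + 4 + 8 + 1) + 10 = 27.
x: target moment 27×68 = 1836; current 4·22 + 4·55 + 8·92 + 1·99 = 1143; the counterweight supplies 693, so x = 693/10 ≈ 69.30.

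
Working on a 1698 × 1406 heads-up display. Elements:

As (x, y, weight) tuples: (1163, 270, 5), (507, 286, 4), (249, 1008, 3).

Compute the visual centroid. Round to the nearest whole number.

Σw = 5 + 4 + 3 = 12.
x-moment: 5·1163 + 4·507 + 3·249 = 8590; centroid 8590/12 ≈ 715.83.
y-moment: 5·270 + 4·286 + 3·1008 = 5518; centroid 5518/12 ≈ 459.83.

(716, 460)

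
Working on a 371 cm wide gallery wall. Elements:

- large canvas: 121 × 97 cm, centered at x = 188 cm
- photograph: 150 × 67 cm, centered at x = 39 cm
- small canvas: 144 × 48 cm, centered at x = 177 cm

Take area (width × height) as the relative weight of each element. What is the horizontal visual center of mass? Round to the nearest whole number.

x ≈ 133

Areas → weights: large canvas 121·97 = 11737, photograph 150·67 = 10050, small canvas 144·48 = 6912; Σw = 28699.
x-moment: 11737·188 + 10050·39 + 6912·177 = 3821930; centroid 3821930/28699 ≈ 133.17.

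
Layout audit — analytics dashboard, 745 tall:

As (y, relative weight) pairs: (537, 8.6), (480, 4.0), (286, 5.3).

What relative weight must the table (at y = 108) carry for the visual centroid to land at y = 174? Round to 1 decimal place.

w ≈ 74.8

Existing Σw = 17.9 (8.6 + 4.0 + 5.3); existing moment 8.6·537 + 4.0·480 + 5.3·286 = 8054.0.
For the centroid to hit 174: (8054.0 + w·108) / (17.9 + w) = 174.
So w = (174·17.9 − 8054.0)/(108 − 174) = -4939.4/-66 ≈ 74.84.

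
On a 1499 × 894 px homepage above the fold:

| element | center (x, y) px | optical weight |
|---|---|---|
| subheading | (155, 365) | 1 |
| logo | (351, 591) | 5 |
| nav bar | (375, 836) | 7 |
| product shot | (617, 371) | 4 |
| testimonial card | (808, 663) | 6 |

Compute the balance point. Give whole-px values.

Σw = 1 + 5 + 7 + 4 + 6 = 23.
x: (1·155 + 5·351 + 7·375 + 4·617 + 6·808) / 23 = 11851 / 23 ≈ 515.26
y: (1·365 + 5·591 + 7·836 + 4·371 + 6·663) / 23 = 14634 / 23 ≈ 636.26

(515, 636)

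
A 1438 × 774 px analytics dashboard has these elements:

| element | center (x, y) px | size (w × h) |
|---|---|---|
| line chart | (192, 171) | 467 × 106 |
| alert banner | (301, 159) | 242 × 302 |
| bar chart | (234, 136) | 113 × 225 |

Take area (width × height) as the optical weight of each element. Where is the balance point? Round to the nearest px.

Areas: line chart 467·106 = 49502, alert banner 242·302 = 73084, bar chart 113·225 = 25425. Total weight = 148011.
Σw·x = 49502·192 + 73084·301 + 25425·234 = 37452118, so x̄ = 37452118/148011 ≈ 253.04.
Σw·y = 49502·171 + 73084·159 + 25425·136 = 23542998, so ȳ = 23542998/148011 ≈ 159.06.

(253, 159)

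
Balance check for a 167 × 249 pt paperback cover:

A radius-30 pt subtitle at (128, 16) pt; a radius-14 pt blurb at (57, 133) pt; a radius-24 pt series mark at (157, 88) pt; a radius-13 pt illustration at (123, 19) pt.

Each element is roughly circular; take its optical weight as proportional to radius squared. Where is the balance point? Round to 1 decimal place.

(129.1, 51.3)

Weights ∝ r²: subtitle 30² = 900, blurb 14² = 196, series mark 24² = 576, illustration 13² = 169; Σw = 1841.
x-moment: 900·128 + 196·57 + 576·157 + 169·123 = 237591; centroid 237591/1841 ≈ 129.06.
y-moment: 900·16 + 196·133 + 576·88 + 169·19 = 94367; centroid 94367/1841 ≈ 51.26.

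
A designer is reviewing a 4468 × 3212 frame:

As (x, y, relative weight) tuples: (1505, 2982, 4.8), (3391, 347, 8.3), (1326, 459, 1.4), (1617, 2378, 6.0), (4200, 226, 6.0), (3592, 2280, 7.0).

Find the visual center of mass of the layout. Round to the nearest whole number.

(2904, 1475)

Total weight = 4.8 + 8.3 + 1.4 + 6.0 + 6.0 + 7.0 = 33.5.
Σw·x = 97271.7; x̄ = 97271.7/33.5 ≈ 2903.63.
Σw·y = 49420.3; ȳ = 49420.3/33.5 ≈ 1475.23.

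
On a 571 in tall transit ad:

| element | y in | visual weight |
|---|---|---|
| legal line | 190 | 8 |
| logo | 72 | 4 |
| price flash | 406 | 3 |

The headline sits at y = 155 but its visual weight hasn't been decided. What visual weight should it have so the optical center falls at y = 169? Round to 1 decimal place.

Existing Σw = 15 (8 + 4 + 3); existing moment 8·190 + 4·72 + 3·406 = 3026.
Balance at y = 169 requires (3026 + w·155) / (15 + w) = 169.
Rearranging, w·(155 − 169) = 169·15 − 3026 = -491, so w ≈ -491/-14 = 35.07.

w ≈ 35.1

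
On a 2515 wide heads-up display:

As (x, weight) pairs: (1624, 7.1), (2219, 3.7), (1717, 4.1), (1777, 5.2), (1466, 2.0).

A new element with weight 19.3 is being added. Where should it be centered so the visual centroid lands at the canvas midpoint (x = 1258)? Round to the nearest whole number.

x ≈ 680

After adding the new element, total weight = 7.1 + 3.7 + 4.1 + 5.2 + 2.0 + 19.3 = 41.4.
x: need Σw·x = 41.4·1258 = 52081.2. Existing = 7.1·1624 + 3.7·2219 + 4.1·1717 + 5.2·1777 + 2.0·1466 = 38952.8. Remainder 13128.4 / 19.3 ≈ 680.23.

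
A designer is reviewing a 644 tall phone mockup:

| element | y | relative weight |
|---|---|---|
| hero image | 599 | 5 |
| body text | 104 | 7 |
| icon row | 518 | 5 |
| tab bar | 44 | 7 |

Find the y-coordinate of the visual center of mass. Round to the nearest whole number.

Total weight = 5 + 7 + 5 + 7 = 24.
Σw·y = 5·599 + 7·104 + 5·518 + 7·44 = 6621, so ȳ = 6621/24 ≈ 275.88.

y ≈ 276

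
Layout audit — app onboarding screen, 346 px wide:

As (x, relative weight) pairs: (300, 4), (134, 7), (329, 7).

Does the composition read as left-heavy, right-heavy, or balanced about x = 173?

right-heavy

Weights sum to 4 + 7 + 7 = 18.
Σw·x = 4·300 + 7·134 + 7·329 = 4441, so x̄ = 4441/18 ≈ 246.72.
246.7 vs midline 173 → right-heavy.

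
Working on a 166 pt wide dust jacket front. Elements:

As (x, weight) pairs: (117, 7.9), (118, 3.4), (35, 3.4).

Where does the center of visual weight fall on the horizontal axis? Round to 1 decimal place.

x ≈ 98.3

Total weight = 7.9 + 3.4 + 3.4 = 14.7.
x-moment: 7.9·117 + 3.4·118 + 3.4·35 = 1444.5; centroid 1444.5/14.7 ≈ 98.27.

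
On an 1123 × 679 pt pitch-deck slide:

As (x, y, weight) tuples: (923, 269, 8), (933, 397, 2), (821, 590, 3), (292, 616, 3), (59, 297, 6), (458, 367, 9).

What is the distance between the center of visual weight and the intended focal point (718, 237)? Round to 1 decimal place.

≈ 217.5 pt

Total weight = 8 + 2 + 3 + 3 + 6 + 9 = 31.
x: (8·923 + 2·933 + 3·821 + 3·292 + 6·59 + 9·458) / 31 = 17065 / 31 ≈ 550.48
y: (8·269 + 2·397 + 3·590 + 3·616 + 6·297 + 9·367) / 31 = 11649 / 31 ≈ 375.77
From (718, 237): dx = -167.52, dy = 138.77, so the distance is √(dx²+dy²) ≈ 217.53.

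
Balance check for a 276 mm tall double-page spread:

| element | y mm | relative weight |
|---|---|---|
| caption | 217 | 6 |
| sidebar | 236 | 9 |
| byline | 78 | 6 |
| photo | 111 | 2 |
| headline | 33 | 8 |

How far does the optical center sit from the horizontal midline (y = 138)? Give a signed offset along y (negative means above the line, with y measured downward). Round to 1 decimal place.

Total weight = 6 + 9 + 6 + 2 + 8 = 31.
y-moment: 6·217 + 9·236 + 6·78 + 2·111 + 8·33 = 4380; centroid 4380/31 ≈ 141.29.
Difference: 141.29 − 138 ≈ 3.29.

≈ 3.3 mm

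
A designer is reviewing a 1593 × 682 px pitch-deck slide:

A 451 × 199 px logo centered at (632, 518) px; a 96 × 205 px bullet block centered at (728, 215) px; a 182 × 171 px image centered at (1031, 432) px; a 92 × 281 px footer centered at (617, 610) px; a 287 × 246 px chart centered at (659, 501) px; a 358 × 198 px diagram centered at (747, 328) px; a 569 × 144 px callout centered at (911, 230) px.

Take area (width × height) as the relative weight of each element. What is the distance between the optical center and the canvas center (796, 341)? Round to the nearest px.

≈ 77 px

Areas → weights: logo 451·199 = 89749, bullet block 96·205 = 19680, image 182·171 = 31122, footer 92·281 = 25852, chart 287·246 = 70602, diagram 358·198 = 70884, callout 569·144 = 81936; Σw = 389825.
Σw·x = 293206636; x̄ = 293206636/389825 ≈ 752.15.
y: moment 157402440 / weight 389825 ≈ 403.78
Offset from (796, 341): Δx ≈ -43.85, Δy ≈ 62.78; distance = √(Δx² + Δy²) ≈ 76.58.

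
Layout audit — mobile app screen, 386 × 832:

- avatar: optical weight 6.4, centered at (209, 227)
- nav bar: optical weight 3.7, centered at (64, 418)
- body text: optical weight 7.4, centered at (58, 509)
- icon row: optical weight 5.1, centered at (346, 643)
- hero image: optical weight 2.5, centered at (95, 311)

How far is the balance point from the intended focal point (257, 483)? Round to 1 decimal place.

Σw = 6.4 + 3.7 + 7.4 + 5.1 + 2.5 = 25.1.
x-moment: 6.4·209 + 3.7·64 + 7.4·58 + 5.1·346 + 2.5·95 = 4005.7; centroid 4005.7/25.1 ≈ 159.59.
y-moment: 6.4·227 + 3.7·418 + 7.4·509 + 5.1·643 + 2.5·311 = 10822.8; centroid 10822.8/25.1 ≈ 431.19.
Relative to (257, 483): Δ = (-97.41, -51.81); |Δ| = √(-97.41² + -51.81²) ≈ 110.33.

≈ 110.3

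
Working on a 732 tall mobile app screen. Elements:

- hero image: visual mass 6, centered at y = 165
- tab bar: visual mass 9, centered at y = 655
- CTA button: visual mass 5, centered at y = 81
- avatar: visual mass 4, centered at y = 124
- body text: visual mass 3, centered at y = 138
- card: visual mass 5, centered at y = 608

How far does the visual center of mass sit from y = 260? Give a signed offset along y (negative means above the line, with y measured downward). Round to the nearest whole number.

≈ 91

Total weight = 6 + 9 + 5 + 4 + 3 + 5 = 32.
Σw·y = 11240; ȳ = 11240/32 ≈ 351.25.
Against y = 260, that's 351.25 − 260 = 91.25.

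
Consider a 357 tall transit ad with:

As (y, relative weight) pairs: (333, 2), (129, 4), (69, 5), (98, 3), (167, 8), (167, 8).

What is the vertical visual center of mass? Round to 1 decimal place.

Total weight = 2 + 4 + 5 + 3 + 8 + 8 = 30.
y-moment: 2·333 + 4·129 + 5·69 + 3·98 + 8·167 + 8·167 = 4493; centroid 4493/30 ≈ 149.77.

y ≈ 149.8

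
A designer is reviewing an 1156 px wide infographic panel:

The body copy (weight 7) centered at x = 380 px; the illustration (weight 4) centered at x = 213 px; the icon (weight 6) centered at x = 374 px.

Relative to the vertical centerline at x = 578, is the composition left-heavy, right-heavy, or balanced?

Weights sum to 7 + 4 + 6 = 17.
Σw·x = 7·380 + 4·213 + 6·374 = 5756, so x̄ = 5756/17 ≈ 338.59.
338.6 vs midline 578 → left-heavy.

left-heavy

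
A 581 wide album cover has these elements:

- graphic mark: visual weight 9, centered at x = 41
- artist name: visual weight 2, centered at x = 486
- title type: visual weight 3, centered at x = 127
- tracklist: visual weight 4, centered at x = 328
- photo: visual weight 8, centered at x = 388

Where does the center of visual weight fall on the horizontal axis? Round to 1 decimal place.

x ≈ 236.1

Total weight = 9 + 2 + 3 + 4 + 8 = 26.
x: (9·41 + 2·486 + 3·127 + 4·328 + 8·388) / 26 = 6138 / 26 ≈ 236.08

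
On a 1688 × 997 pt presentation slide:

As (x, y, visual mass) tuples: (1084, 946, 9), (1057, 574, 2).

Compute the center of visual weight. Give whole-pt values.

Σw = 9 + 2 = 11.
Σw·x = 9·1084 + 2·1057 = 11870, so x̄ = 11870/11 ≈ 1079.09.
Σw·y = 9·946 + 2·574 = 9662, so ȳ = 9662/11 ≈ 878.36.

(1079, 878)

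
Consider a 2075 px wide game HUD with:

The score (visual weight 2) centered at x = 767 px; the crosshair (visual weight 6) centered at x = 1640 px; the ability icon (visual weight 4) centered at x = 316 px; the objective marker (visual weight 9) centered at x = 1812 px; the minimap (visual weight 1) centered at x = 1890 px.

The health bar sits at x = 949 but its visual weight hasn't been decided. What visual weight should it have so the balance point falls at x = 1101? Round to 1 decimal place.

Known weights sum to 2 + 6 + 4 + 9 + 1 = 22; their moment is 2·767 + 6·1640 + 4·316 + 9·1812 + 1·1890 = 30836.
Balance at x = 1101 requires (30836 + w·949) / (22 + w) = 1101.
Solving: w = (1101·22 − 30836) / (949 − 1101) = -6614 / -152 ≈ 43.51.

w ≈ 43.5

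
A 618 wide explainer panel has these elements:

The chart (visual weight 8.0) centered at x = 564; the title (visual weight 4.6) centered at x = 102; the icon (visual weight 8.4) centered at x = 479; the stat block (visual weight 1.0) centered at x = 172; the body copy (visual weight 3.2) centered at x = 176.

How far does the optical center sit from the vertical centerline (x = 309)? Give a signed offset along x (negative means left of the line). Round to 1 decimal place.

≈ 77.5

Total weight = 8.0 + 4.6 + 8.4 + 1.0 + 3.2 = 25.2.
x-moment: 8.0·564 + 4.6·102 + 8.4·479 + 1.0·172 + 3.2·176 = 9740.0; centroid 9740.0/25.2 ≈ 386.51.
Against x = 309, that's 386.51 − 309 = 77.51.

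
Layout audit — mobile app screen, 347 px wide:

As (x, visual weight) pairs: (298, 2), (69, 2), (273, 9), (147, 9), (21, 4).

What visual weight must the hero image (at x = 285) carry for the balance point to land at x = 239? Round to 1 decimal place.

w ≈ 35.1

Known weights sum to 2 + 2 + 9 + 9 + 4 = 26; their moment is 2·298 + 2·69 + 9·273 + 9·147 + 4·21 = 4598.
For the centroid to hit 239: (4598 + w·285) / (26 + w) = 239.
Rearranging, w·(285 − 239) = 239·26 − 4598 = 1616, so w ≈ 1616/46 = 35.13.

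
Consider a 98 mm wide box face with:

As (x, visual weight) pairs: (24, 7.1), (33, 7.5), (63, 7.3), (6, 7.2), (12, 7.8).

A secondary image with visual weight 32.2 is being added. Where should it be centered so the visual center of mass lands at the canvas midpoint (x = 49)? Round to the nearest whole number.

x ≈ 74

With the secondary image, Σw becomes 7.1 + 7.5 + 7.3 + 7.2 + 7.8 + 32.2 = 69.1.
x: need Σw·x = 69.1·49 = 3385.9. Existing = 7.1·24 + 7.5·33 + 7.3·63 + 7.2·6 + 7.8·12 = 1014.6. Remainder 2371.3 / 32.2 ≈ 73.64.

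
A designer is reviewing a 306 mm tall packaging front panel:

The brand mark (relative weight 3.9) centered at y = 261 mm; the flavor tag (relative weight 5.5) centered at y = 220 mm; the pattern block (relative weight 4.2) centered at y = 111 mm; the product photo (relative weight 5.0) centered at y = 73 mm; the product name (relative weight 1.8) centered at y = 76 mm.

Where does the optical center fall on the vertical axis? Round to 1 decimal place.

Weights sum to 3.9 + 5.5 + 4.2 + 5.0 + 1.8 = 20.4.
y-moment: 3.9·261 + 5.5·220 + 4.2·111 + 5.0·73 + 1.8·76 = 3195.9; centroid 3195.9/20.4 ≈ 156.66.

y ≈ 156.7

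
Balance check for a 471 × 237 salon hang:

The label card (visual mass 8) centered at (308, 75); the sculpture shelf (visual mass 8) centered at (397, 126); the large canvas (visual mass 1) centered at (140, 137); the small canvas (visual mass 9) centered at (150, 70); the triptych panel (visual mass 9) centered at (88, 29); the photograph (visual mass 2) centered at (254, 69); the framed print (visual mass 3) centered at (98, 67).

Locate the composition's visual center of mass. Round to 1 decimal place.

Total weight = 8 + 8 + 1 + 9 + 9 + 2 + 3 = 40.
x: (8·308 + 8·397 + 1·140 + 9·150 + 9·88 + 2·254 + 3·98) / 40 = 8724 / 40 ≈ 218.10
y: (8·75 + 8·126 + 1·137 + 9·70 + 9·29 + 2·69 + 3·67) / 40 = 2975 / 40 ≈ 74.38

(218.1, 74.4)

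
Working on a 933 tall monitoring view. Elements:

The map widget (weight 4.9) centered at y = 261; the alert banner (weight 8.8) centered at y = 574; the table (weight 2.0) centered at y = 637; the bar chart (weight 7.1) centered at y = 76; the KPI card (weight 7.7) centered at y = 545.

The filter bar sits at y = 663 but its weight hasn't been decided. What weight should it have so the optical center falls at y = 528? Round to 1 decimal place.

Known weights sum to 4.9 + 8.8 + 2.0 + 7.1 + 7.7 = 30.5; their moment is 4.9·261 + 8.8·574 + 2.0·637 + 7.1·76 + 7.7·545 = 12340.2.
Balance at y = 528 requires (12340.2 + w·663) / (30.5 + w) = 528.
So w = (528·30.5 − 12340.2)/(663 − 528) = 3763.8/135 ≈ 27.88.

w ≈ 27.9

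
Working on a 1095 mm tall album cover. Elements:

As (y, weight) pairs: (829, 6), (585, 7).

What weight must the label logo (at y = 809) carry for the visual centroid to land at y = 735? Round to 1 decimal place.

w ≈ 6.6

Fixed elements: Σw = 6 + 7 = 13, Σw·y = 6·829 + 7·585 = 9069.
Balance at y = 735 requires (9069 + w·809) / (13 + w) = 735.
Rearranging, w·(809 − 735) = 735·13 − 9069 = 486, so w ≈ 486/74 = 6.57.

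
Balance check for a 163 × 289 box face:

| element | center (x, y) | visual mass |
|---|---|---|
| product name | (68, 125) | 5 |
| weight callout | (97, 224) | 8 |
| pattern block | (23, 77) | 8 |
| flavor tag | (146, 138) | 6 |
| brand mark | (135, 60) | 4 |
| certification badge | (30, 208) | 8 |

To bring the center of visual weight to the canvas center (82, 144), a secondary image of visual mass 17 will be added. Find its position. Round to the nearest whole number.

New total weight: (5 + 8 + 8 + 6 + 4 + 8) + 17 = 56.
x: need Σw·x = 56·82 = 4592. Existing = 5·68 + 8·97 + 8·23 + 6·146 + 4·135 + 8·30 = 2956. Remainder 1636 / 17 ≈ 96.24.
y: need Σw·y = 56·144 = 8064. Existing = 5·125 + 8·224 + 8·77 + 6·138 + 4·60 + 8·208 = 5765. Remainder 2299 / 17 ≈ 135.24.

(96, 135)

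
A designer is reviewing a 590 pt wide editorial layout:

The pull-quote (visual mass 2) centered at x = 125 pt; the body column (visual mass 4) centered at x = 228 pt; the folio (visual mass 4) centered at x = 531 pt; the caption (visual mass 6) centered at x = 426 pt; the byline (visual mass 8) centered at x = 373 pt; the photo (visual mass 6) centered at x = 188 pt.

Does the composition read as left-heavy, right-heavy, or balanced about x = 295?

Weights sum to 2 + 4 + 4 + 6 + 8 + 6 = 30.
x: (2·125 + 4·228 + 4·531 + 6·426 + 8·373 + 6·188) / 30 = 9954 / 30 ≈ 331.80
Since 331.8 is right of 295, the composition reads right-heavy.

right-heavy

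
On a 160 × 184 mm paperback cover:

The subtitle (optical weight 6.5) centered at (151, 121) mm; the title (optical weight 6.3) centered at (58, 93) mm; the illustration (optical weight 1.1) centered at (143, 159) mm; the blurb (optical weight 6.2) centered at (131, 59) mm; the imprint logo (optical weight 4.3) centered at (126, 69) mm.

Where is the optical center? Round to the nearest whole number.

Total weight = 6.5 + 6.3 + 1.1 + 6.2 + 4.3 = 24.4.
Σw·x = 6.5·151 + 6.3·58 + 1.1·143 + 6.2·131 + 4.3·126 = 2858.2, so x̄ = 2858.2/24.4 ≈ 117.14.
Σw·y = 6.5·121 + 6.3·93 + 1.1·159 + 6.2·59 + 4.3·69 = 2209.8, so ȳ = 2209.8/24.4 ≈ 90.57.

(117, 91)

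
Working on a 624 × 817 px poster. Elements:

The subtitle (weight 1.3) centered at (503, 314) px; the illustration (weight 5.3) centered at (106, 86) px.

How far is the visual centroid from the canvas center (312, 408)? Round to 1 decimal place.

Total weight = 1.3 + 5.3 = 6.6.
Σw·x = 1.3·503 + 5.3·106 = 1215.7, so x̄ = 1215.7/6.6 ≈ 184.20.
Σw·y = 1.3·314 + 5.3·86 = 864.0, so ȳ = 864.0/6.6 ≈ 130.91.
Relative to (312, 408): Δ = (-127.80, -277.09); |Δ| = √(-127.80² + -277.09²) ≈ 305.14.

≈ 305.1 px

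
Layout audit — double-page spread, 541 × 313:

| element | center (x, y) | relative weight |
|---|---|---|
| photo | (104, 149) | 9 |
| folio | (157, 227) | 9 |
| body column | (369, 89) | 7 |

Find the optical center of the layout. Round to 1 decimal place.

Σw = 9 + 9 + 7 = 25.
Σw·x = 9·104 + 9·157 + 7·369 = 4932, so x̄ = 4932/25 ≈ 197.28.
Σw·y = 9·149 + 9·227 + 7·89 = 4007, so ȳ = 4007/25 ≈ 160.28.

(197.3, 160.3)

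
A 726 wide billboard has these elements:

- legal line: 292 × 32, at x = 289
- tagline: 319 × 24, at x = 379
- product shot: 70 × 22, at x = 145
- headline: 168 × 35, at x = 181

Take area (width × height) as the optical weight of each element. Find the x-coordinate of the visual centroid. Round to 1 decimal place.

Taking area as weight: legal line 292·32 = 9344, tagline 319·24 = 7656, product shot 70·22 = 1540, headline 168·35 = 5880. Sum 24420.
x-moment: 9344·289 + 7656·379 + 1540·145 + 5880·181 = 6889620; centroid 6889620/24420 ≈ 282.13.

x ≈ 282.1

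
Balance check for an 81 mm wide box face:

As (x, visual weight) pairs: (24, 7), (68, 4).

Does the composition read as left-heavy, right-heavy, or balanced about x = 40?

balanced

Σw = 7 + 4 = 11.
x-moment: 7·24 + 4·68 = 440; centroid 440/11 ≈ 40.00.
That equals the midline 40 — balanced.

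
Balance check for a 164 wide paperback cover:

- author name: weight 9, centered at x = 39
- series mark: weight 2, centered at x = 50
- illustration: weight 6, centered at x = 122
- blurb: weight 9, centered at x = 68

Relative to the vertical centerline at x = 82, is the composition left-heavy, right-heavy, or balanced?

left-heavy

Total weight = 9 + 2 + 6 + 9 = 26.
x: (9·39 + 2·50 + 6·122 + 9·68) / 26 = 1795 / 26 ≈ 69.04
Since 69.0 is left of 82, the composition reads left-heavy.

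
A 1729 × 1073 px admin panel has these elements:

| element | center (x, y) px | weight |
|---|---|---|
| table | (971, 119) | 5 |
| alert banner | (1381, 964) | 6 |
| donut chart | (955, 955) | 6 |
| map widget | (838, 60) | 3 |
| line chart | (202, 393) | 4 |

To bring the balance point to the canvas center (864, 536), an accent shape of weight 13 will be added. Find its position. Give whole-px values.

(752, 459)

With the accent shape, Σw becomes 5 + 6 + 6 + 3 + 4 + 13 = 37.
Along x: (22193 + 13·x) / 37 = 864 (existing moment 5·971 + 6·1381 + 6·955 + 3·838 + 4·202 = 22193) ⇒ x = (31968 − 22193) / 13 ≈ 751.92.
Along y: (13861 + 13·y) / 37 = 536 (existing moment 5·119 + 6·964 + 6·955 + 3·60 + 4·393 = 13861) ⇒ y = (19832 − 13861) / 13 ≈ 459.31.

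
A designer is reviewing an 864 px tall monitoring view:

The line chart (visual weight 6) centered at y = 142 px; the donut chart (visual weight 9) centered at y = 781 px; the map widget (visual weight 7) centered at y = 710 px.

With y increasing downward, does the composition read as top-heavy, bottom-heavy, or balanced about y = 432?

Total weight = 6 + 9 + 7 = 22.
Σw·y = 6·142 + 9·781 + 7·710 = 12851, so ȳ = 12851/22 ≈ 584.14.
584.1 vs midline 432 → bottom-heavy.

bottom-heavy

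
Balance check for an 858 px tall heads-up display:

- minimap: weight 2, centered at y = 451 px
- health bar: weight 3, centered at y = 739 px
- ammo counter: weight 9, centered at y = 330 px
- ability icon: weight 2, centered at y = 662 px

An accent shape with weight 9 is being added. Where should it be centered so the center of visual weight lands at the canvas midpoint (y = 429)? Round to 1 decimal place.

With the accent shape, Σw becomes 2 + 3 + 9 + 2 + 9 = 25.
Along y: (7413 + 9·y) / 25 = 429 (existing moment 2·451 + 3·739 + 9·330 + 2·662 = 7413) ⇒ y = (10725 − 7413) / 9 ≈ 368.00.

y ≈ 368.0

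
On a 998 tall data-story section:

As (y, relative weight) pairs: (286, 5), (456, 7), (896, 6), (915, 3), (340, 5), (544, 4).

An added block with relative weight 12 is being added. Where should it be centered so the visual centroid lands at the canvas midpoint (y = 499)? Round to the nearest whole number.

y ≈ 362

New total weight: (5 + 7 + 6 + 3 + 5 + 4) + 12 = 42.
Along y: (16619 + 12·y) / 42 = 499 (existing moment 5·286 + 7·456 + 6·896 + 3·915 + 5·340 + 4·544 = 16619) ⇒ y = (20958 − 16619) / 12 ≈ 361.58.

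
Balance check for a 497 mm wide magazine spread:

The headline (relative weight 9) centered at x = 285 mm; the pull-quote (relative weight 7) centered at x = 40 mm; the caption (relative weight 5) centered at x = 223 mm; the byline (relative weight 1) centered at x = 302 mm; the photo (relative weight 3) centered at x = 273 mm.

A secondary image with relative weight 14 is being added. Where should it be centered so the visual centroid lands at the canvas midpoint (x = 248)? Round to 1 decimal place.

With the secondary image, Σw becomes 9 + 7 + 5 + 1 + 3 + 14 = 39.
x: target moment 39×248 = 9672; current 9·285 + 7·40 + 5·223 + 1·302 + 3·273 = 5081; the secondary image supplies 4591, so x = 4591/14 ≈ 327.93.

x ≈ 327.9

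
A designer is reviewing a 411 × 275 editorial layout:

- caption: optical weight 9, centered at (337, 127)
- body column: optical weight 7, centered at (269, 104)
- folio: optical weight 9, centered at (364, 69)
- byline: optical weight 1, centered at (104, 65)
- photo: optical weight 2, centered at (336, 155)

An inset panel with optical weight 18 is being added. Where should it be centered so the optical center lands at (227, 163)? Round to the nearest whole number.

(82, 257)

New total weight: (9 + 7 + 9 + 1 + 2) + 18 = 46.
x: need Σw·x = 46·227 = 10442. Existing = 9·337 + 7·269 + 9·364 + 1·104 + 2·336 = 8968. Remainder 1474 / 18 ≈ 81.89.
y: need Σw·y = 46·163 = 7498. Existing = 9·127 + 7·104 + 9·69 + 1·65 + 2·155 = 2867. Remainder 4631 / 18 ≈ 257.28.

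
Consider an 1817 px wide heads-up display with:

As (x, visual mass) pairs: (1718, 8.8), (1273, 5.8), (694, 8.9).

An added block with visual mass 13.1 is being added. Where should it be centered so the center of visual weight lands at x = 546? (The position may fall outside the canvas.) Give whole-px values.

x ≈ -664

After adding the added block, total weight = 8.8 + 5.8 + 8.9 + 13.1 = 36.6.
Along x: (28678.4 + 13.1·x) / 36.6 = 546 (existing moment 8.8·1718 + 5.8·1273 + 8.9·694 = 28678.4) ⇒ x = (19983.6 − 28678.4) / 13.1 ≈ -663.73.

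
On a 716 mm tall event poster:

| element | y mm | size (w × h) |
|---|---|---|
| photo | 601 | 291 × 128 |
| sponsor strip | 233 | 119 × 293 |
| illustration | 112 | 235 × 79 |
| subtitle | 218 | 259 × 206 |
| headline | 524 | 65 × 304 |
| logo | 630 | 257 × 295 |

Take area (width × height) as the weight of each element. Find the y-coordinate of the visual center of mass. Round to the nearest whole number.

y ≈ 427

Areas → weights: photo 291·128 = 37248, sponsor strip 119·293 = 34867, illustration 235·79 = 18565, subtitle 259·206 = 53354, headline 65·304 = 19760, logo 257·295 = 75815; Σw = 239609.
y: (37248·601 + 34867·233 + 18565·112 + 53354·218 + 19760·524 + 75815·630) / 239609 = 102338201 / 239609 ≈ 427.10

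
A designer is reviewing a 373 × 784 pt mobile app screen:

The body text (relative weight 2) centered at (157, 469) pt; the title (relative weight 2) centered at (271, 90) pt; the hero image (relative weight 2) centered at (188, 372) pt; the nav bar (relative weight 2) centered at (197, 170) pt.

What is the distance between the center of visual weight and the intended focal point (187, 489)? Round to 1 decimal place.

Σw = 2 + 2 + 2 + 2 = 8.
Σw·x = 2·157 + 2·271 + 2·188 + 2·197 = 1626, so x̄ = 1626/8 ≈ 203.25.
Σw·y = 2·469 + 2·90 + 2·372 + 2·170 = 2202, so ȳ = 2202/8 ≈ 275.25.
Relative to (187, 489): Δ = (16.25, -213.75); |Δ| = √(16.25² + -213.75²) ≈ 214.37.

≈ 214.4 pt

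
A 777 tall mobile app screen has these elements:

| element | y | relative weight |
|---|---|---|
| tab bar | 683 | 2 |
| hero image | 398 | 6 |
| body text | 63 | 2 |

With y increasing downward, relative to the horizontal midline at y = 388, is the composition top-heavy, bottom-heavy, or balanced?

balanced

Weights sum to 2 + 6 + 2 = 10.
y: (2·683 + 6·398 + 2·63) / 10 = 3880 / 10 ≈ 388.00
That equals the midline 388 — balanced.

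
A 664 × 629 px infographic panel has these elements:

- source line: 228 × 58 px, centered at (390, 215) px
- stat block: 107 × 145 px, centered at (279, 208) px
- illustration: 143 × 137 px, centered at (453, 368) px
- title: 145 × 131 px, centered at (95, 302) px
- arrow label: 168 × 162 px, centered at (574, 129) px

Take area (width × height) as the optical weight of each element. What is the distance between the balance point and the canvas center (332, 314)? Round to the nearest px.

Areas → weights: source line 228·58 = 13224, stat block 107·145 = 15515, illustration 143·137 = 19591, title 145·131 = 18995, arrow label 168·162 = 27216; Σw = 94541.
x-moment: 13224·390 + 15515·279 + 19591·453 + 18995·95 + 27216·574 = 35787277; centroid 35787277/94541 ≈ 378.54.
y-moment: 13224·215 + 15515·208 + 19591·368 + 18995·302 + 27216·129 = 22527122; centroid 22527122/94541 ≈ 238.28.
Relative to (332, 314): Δ = (46.54, -75.72); |Δ| = √(46.54² + -75.72²) ≈ 88.88.

≈ 89 px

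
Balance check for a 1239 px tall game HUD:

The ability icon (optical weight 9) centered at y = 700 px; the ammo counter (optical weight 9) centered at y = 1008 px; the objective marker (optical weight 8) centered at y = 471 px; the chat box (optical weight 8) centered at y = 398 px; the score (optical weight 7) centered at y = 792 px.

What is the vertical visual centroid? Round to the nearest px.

Total weight = 9 + 9 + 8 + 8 + 7 = 41.
y: (9·700 + 9·1008 + 8·471 + 8·398 + 7·792) / 41 = 27868 / 41 ≈ 679.71

y ≈ 680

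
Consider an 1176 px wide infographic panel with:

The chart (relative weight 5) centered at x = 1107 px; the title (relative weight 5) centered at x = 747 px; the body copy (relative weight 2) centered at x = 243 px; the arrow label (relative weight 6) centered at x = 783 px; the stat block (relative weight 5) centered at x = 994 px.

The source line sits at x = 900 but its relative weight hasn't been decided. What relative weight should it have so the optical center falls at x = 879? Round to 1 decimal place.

Fixed elements: Σw = 5 + 5 + 2 + 6 + 5 = 23, Σw·x = 5·1107 + 5·747 + 2·243 + 6·783 + 5·994 = 19424.
Balance at x = 879 requires (19424 + w·900) / (23 + w) = 879.
So w = (879·23 − 19424)/(900 − 879) = 793/21 ≈ 37.76.

w ≈ 37.8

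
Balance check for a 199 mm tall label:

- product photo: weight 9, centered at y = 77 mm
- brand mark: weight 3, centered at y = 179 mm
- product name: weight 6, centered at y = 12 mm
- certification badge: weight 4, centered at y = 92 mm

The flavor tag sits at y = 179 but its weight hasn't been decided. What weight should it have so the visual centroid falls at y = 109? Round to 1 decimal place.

w ≈ 10.4

Known weights sum to 9 + 3 + 6 + 4 = 22; their moment is 9·77 + 3·179 + 6·12 + 4·92 = 1670.
For the centroid to hit 109: (1670 + w·179) / (22 + w) = 109.
Rearranging, w·(179 − 109) = 109·22 − 1670 = 728, so w ≈ 728/70 = 10.40.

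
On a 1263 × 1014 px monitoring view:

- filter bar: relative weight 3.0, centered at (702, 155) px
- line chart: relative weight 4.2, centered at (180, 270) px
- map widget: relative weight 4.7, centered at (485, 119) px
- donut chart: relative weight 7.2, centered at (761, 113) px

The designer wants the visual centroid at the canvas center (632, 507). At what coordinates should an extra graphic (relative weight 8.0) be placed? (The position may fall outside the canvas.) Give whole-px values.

(813, 1346)

New total weight: (3.0 + 4.2 + 4.7 + 7.2) + 8.0 = 27.1.
x: target moment 27.1×632 = 17127.2; current 3.0·702 + 4.2·180 + 4.7·485 + 7.2·761 = 10620.7; the extra graphic supplies 6506.5, so x = 6506.5/8.0 ≈ 813.31.
y: target moment 27.1×507 = 13739.7; current 3.0·155 + 4.2·270 + 4.7·119 + 7.2·113 = 2971.9; the extra graphic supplies 10767.8, so y = 10767.8/8.0 ≈ 1345.98.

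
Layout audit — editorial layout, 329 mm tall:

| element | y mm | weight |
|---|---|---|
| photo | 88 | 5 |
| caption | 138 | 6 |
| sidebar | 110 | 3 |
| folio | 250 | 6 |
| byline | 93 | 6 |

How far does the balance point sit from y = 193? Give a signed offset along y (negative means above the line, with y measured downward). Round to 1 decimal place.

Total weight = 5 + 6 + 3 + 6 + 6 = 26.
y: (5·88 + 6·138 + 3·110 + 6·250 + 6·93) / 26 = 3656 / 26 ≈ 140.62
Difference: 140.62 − 193 ≈ -52.38.

≈ -52.4 mm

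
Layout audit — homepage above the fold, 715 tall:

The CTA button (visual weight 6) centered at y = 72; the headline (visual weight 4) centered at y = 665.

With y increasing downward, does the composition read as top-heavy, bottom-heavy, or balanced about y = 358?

Weights sum to 6 + 4 = 10.
y: (6·72 + 4·665) / 10 = 3092 / 10 ≈ 309.20
309.2 lies above (smaller y than) the midline 358, so the layout is top-heavy.

top-heavy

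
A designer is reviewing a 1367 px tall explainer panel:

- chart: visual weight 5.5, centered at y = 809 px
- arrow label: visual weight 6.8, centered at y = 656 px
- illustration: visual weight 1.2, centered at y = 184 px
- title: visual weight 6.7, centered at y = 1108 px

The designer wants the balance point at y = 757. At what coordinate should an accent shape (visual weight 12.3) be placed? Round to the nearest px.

y ≈ 654

With the accent shape, Σw becomes 5.5 + 6.8 + 1.2 + 6.7 + 12.3 = 32.5.
y: target moment 32.5×757 = 24602.5; current 5.5·809 + 6.8·656 + 1.2·184 + 6.7·1108 = 16554.7; the accent shape supplies 8047.8, so y = 8047.8/12.3 ≈ 654.29.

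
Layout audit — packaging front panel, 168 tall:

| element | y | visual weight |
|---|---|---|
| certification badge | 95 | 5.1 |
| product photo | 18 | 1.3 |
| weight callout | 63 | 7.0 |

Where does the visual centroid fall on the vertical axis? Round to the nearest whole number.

y ≈ 71

Σw = 5.1 + 1.3 + 7.0 = 13.4.
y: (5.1·95 + 1.3·18 + 7.0·63) / 13.4 = 948.9 / 13.4 ≈ 70.81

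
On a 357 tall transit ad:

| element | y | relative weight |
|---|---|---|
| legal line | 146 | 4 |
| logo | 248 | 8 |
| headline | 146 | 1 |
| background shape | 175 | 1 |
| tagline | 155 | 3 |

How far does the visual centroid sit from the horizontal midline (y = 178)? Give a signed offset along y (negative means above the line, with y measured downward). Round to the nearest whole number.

≈ 19

Total weight = 4 + 8 + 1 + 1 + 3 = 17.
y-moment: 4·146 + 8·248 + 1·146 + 1·175 + 3·155 = 3354; centroid 3354/17 ≈ 197.29.
Difference: 197.29 − 178 ≈ 19.29.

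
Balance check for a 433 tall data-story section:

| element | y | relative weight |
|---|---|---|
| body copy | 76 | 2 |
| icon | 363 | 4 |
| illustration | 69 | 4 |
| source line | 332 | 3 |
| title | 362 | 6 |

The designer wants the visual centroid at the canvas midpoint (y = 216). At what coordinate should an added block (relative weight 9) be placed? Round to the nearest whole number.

After adding the added block, total weight = 2 + 4 + 4 + 3 + 6 + 9 = 28.
Along y: (5048 + 9·y) / 28 = 216 (existing moment 2·76 + 4·363 + 4·69 + 3·332 + 6·362 = 5048) ⇒ y = (6048 − 5048) / 9 ≈ 111.11.

y ≈ 111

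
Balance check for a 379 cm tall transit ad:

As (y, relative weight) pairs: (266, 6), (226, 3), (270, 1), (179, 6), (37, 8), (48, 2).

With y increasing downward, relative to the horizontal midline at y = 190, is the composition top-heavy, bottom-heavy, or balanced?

top-heavy

Total weight = 6 + 3 + 1 + 6 + 8 + 2 = 26.
Σw·y = 4010; ȳ = 4010/26 ≈ 154.23.
154.2 lies above (smaller y than) the midline 190, so the layout is top-heavy.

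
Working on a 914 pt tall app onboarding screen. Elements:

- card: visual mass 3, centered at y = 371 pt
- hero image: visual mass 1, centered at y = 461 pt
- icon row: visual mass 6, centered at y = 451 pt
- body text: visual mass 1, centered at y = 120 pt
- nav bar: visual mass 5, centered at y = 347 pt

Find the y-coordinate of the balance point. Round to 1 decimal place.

y ≈ 383.4

Weights sum to 3 + 1 + 6 + 1 + 5 = 16.
y: (3·371 + 1·461 + 6·451 + 1·120 + 5·347) / 16 = 6135 / 16 ≈ 383.44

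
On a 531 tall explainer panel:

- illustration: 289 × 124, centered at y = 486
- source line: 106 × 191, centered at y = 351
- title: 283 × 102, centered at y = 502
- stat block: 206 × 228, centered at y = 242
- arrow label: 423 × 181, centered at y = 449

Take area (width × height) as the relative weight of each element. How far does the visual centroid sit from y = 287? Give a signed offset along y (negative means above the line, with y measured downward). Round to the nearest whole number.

≈ 120

Areas → weights: illustration 289·124 = 35836, source line 106·191 = 20246, title 283·102 = 28866, stat block 206·228 = 46968, arrow label 423·181 = 76563; Σw = 208479.
Σw·y = 35836·486 + 20246·351 + 28866·502 + 46968·242 + 76563·449 = 84756417, so ȳ = 84756417/208479 ≈ 406.55.
Difference: 406.55 − 287 ≈ 119.55.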